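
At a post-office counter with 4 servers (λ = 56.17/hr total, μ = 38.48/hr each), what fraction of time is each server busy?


ρ = λ/(cμ) = 56.17/(4·38.48) = 56.17/153.92 = 0.3649

Final: 0.3649


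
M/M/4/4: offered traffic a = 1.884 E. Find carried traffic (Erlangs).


B(4,1.884) = 0.083348 (Erlang-B)
Carried load = a(1 − B) = 1.884·(1 − 0.083348) = 1.884·0.916652 = 1.7270 E

Final: 1.7270 Erlangs


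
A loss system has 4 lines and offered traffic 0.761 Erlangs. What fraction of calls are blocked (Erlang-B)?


B(c,a) = (a^c/c!) / Σ_{k=0}^{c} a^k/k!
a^4/4! = 0.013974
Σ terms (k=0..4): 1.00000 + 0.76100 + 0.28956 + 0.07345 + 0.01397 = 2.137987
B = 0.013974/2.137987 = 0.006536

Final: 0.006536


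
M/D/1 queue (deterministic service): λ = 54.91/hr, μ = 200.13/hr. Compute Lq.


ρ = 54.91/200.13 = 0.2744
M/D/1: Lq = ρ²/(2(1−ρ)) = 0.07528/(2·0.7256) = 0.05187

Final: 0.05187


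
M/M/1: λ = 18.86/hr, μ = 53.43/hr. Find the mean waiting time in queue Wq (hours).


ρ = 18.86/53.43 = 0.3530
Wq = ρ/(μ−λ) = 0.3530/(53.43 − 18.86) = 0.3530/34.57 = 0.01021 hr

Final: 0.01021 hr


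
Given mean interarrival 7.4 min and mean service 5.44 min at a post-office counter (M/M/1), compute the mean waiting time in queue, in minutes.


λ = 60/7.4 = 8.1081 /hr
μ = 60/5.44 = 11.0294 /hr
ρ = λ/μ = 8.1081/11.0294 = 0.7351
Wq = ρ/(μ−λ) = 0.7351/(11.0294−8.1081) = 0.25165 hr
In minutes: 0.25165·60 = 15.099 min

Final: 15.099 min


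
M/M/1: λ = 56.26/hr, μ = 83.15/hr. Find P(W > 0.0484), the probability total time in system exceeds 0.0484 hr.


W ~ Exponential(μ−λ) for M/M/1.
μ − λ = 83.15 − 56.26 = 26.8900
P(W > t) = e^{−(μ−λ)t} = e^{−1.3015} = 0.272130

Final: 0.272130


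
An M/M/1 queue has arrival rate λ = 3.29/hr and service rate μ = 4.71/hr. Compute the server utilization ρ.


ρ = λ/μ = 3.29/4.71 = 0.6985

Final: 0.6985


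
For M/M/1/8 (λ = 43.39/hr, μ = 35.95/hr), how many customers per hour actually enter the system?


ρ = 1.2070; P_K = (1−ρ)ρ^8/(1−ρ^9) = 0.210129
λ_eff = λ(1 − P_K) = 43.39·(1 − 0.210129) = 43.39·0.789871 = 34.2725 /hr

Final: 34.2725 /hr


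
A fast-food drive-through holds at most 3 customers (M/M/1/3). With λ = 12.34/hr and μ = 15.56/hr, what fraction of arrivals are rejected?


ρ = λ/μ = 12.34/15.56 = 0.7931
P_K = (1−ρ)ρ^K/(1−ρ^(K+1)) = (0.2069·0.498789)/(1 − 0.395569)
= 0.103220/0.604431 = 0.170772

Final: 0.170772


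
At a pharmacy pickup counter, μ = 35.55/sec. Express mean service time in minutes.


Mean service time = 1/μ = 1/35.55 second = 0.02813 second
In minutes: 0.02813 × 0.0166667 = 0.0004688 min

Final: 0.0004688 min


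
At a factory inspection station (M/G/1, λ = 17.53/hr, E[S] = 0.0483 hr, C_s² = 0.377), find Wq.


ρ = λ·E[S] = 17.53·0.0483 = 0.8467
E[S²] = E[S]²(1+C_s²) = 0.0483²·(1+0.377) = 0.003212
Wq = λ·E[S²]/(2(1−ρ)) = 17.53·0.003212/(2·0.1533) = 0.18367 hr

Final: 0.18367 hr


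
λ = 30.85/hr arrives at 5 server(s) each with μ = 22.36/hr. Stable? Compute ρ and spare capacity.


Total capacity cμ = 5·22.36 = 111.80/hr
ρ = λ/(cμ) = 30.85/111.80 = 0.2759
Stable ⇔ ρ < 1: YES
Spare capacity = cμ − λ = 111.80 − 30.85 = 80.95/hr

Final: ρ = 0.2759; stable; margin = 80.95/hr


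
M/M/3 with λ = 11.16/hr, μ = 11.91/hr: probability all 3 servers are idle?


a = λ/μ = 11.16/11.91 = 0.9370; ρ = a/c = 0.3123
Σ_{k=0}^{2} a^k/k! (terms k=0..2) = 1.00000 + 0.93703 + 0.43901 = 2.37604
Tail: a^3/(3!(1−ρ)) = 0.82273/(6·0.6877) = 0.19940
P₀ = 1/(2.37604 + 0.19940) = 1/2.57544 = 0.388283

Final: 0.388283


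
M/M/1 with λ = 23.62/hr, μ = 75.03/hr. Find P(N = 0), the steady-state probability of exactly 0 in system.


ρ = 23.62/75.03 = 0.3148
P_n = (1−ρ)·ρ^n = (1 − 0.3148)·0.3148^0 = 0.6852·1.000000 = 0.685193

Final: 0.685193


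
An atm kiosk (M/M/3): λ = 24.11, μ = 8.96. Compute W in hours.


a = 2.6908; ρ = 0.8969; P₀ = 0.025758
Lq = P₀·a^c·ρ/(c!(1−ρ)²) = 7.06481
Wq = Lq/λ = 7.06481/24.11 = 0.29302 hr
W = Wq + 1/μ = 0.29302 + 0.11161 = 0.40463 hr

Final: 0.40463 hr


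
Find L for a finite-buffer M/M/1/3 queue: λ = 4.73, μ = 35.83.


ρ = 4.73/35.83 = 0.1320
L = ρ[1 − (K+1)ρ^K + Kρ^(K+1)] / [(1−ρ)(1−ρ^(K+1))]
Numerator: 0.1320·(1 − 4·0.002301 + 3·0.0003037) = 0.130918
Denominator: (0.8680)·(0.999696) = 0.867724
L = 0.130918/0.867724 = 0.1509

Final: 0.1509


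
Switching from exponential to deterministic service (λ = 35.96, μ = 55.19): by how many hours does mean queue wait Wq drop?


ρ = 35.96/55.19 = 0.6516
Wq(M/M/1) = ρ/(μ−λ) = 0.6516/19.23 = 0.03388 hr
Wq(M/D/1) = ρ/(2(μ−λ)) = 0.01694 hr
Savings = 0.03388 − 0.01694 = 0.01694 hr

Final: 0.01694 hr


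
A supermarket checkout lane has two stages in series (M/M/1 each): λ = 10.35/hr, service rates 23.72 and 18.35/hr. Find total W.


Each node sees arrival rate λ = 10.35/hr (tandem ⇒ throughput preserved).
W₁ = 1/(μ₁−λ) = 1/(23.72−10.35) = 0.07479 hr
W₂ = 1/(μ₂−λ) = 1/(18.35−10.35) = 0.12500 hr
W_total = W₁ + W₂ = 0.07479 + 0.12500 = 0.19979 hr

Final: 0.19979 hr


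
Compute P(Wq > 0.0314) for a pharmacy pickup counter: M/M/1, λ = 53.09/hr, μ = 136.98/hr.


ρ = 53.09/136.98 = 0.3876
P(Wq > t) = ρ·e^{−(μ−λ)t} = 0.3876·e^{−2.6341}
= 0.3876·0.071780 = 0.027820

Final: 0.027820


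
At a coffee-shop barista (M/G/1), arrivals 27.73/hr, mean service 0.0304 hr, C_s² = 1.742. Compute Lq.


ρ = λ·E[S] = 27.73·0.0304 = 0.8430
Lq = ρ²(1+C_s²)/(2(1−ρ)) = 0.7106·(1+1.742)/(2·0.1570)
= 0.7106·2.7420/0.3140 = 6.20530

Final: 6.20530


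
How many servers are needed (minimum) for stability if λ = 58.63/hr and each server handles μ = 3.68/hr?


Stability requires cμ > λ ⇔ c > λ/μ.
λ/μ = 58.63/3.68 = 15.9321
Minimum integer c = ⌊15.9321⌋ + 1 = 16
Check: 16·3.68 = 58.88 > 58.63, while 15·3.68 = 55.20 ≤ 58.63

Final: 16 servers


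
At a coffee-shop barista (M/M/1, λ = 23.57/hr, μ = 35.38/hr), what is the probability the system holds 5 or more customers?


ρ = 23.57/35.38 = 0.6662
P(N ≥ n) = ρ^n = 0.6662^5 = 0.131223

Final: 0.131223


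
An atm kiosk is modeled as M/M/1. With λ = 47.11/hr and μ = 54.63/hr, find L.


ρ = λ/μ = 47.11/54.63 = 0.8623
L = ρ/(1−ρ) = 0.8623/(1 − 0.8623) = 0.8623/0.1377 = 6.2646

Final: 6.2646


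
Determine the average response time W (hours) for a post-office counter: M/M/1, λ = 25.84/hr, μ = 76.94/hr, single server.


W = 1/(μ−λ) = 1/(76.94 − 25.84) = 1/51.10 = 0.01957 hr

Final: 0.01957 hr


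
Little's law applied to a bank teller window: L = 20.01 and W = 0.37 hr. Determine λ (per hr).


λ = L/W = 20.01/0.37 = 54.0811 /hr

Final: 54.0811 /hr


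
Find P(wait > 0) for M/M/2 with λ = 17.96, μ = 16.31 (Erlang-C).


a = λ/μ = 1.1012; ρ = a/2 = 0.5506
P₀ = 0.289838 (from M/M/c formula)
C(c,a) = [a^c/(c!(1−ρ))]·P₀ = [1.21256/(2·0.4494)]·0.289838
= 1.34904·0.289838 = 0.391003

Final: 0.391003


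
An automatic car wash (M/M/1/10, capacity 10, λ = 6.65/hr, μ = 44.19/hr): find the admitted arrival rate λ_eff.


ρ = 0.1505; P_K = (1−ρ)ρ^10/(1−ρ^11) = 0.000000005060
λ_eff = λ(1 − P_K) = 6.65·(1 − 0.000000005060) = 6.65·1.000000 = 6.6500 /hr

Final: 6.6500 /hr


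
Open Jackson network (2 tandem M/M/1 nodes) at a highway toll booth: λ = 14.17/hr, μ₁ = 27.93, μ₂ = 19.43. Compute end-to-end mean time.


Each node sees arrival rate λ = 14.17/hr (tandem ⇒ throughput preserved).
W₁ = 1/(μ₁−λ) = 1/(27.93−14.17) = 0.07267 hr
W₂ = 1/(μ₂−λ) = 1/(19.43−14.17) = 0.19011 hr
W_total = W₁ + W₂ = 0.07267 + 0.19011 = 0.26279 hr

Final: 0.26279 hr


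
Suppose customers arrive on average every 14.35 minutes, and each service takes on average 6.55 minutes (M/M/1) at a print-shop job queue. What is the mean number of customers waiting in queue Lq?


λ = 60/14.35 = 4.1812 /hr
μ = 60/6.55 = 9.1603 /hr
ρ = λ/μ = 4.1812/9.1603 = 0.4564
Lq = ρ²/(1−ρ) = 0.2083/0.5436 = 0.3833

Final: 0.3833


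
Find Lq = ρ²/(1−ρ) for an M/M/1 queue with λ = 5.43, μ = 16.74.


ρ = 5.43/16.74 = 0.3244
Lq = ρ²/(1−ρ) = 0.1052/0.6756 = 0.1557

Final: 0.1557


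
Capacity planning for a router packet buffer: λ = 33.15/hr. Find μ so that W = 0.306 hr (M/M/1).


W = 1/(μ−λ) ⇒ μ − λ = 1/W = 1/0.306 = 3.2680
μ = λ + 1/W = 33.15 + 3.2680 = 36.4180 per hr

Final: 36.4180 /hr


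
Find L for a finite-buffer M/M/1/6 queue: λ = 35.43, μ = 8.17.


ρ = 35.43/8.17 = 4.3366
L = ρ[1 − (K+1)ρ^K + Kρ^(K+1)] / [(1−ρ)(1−ρ^(K+1))]
Numerator: 4.3366·(1 − 7·6651.116804 + 6·28843.215223) = 548590.286846
Denominator: (-3.3366)·(-28842.215223) = 96234.857648
L = 548590.286846/96234.857648 = 5.7005

Final: 5.7005


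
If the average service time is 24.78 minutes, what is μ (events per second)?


μ = 1/(service time) in consistent units.
1 second = 0.0166667 min, so μ = 0.0166667/24.78 = 0.0006726 per second

Final: 0.0006726 /sec


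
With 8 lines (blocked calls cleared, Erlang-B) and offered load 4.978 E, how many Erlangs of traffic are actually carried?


B(8,4.978) = 0.069018 (Erlang-B)
Carried load = a(1 − B) = 4.978·(1 − 0.069018) = 4.978·0.930982 = 4.6344 E

Final: 4.6344 Erlangs


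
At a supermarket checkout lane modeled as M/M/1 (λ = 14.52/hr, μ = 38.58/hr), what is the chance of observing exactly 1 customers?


ρ = 14.52/38.58 = 0.3764
P_n = (1−ρ)·ρ^n = (1 − 0.3764)·0.3764^1 = 0.6236·0.376361 = 0.234713

Final: 0.234713


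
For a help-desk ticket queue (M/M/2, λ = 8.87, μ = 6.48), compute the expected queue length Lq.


a = λ/μ = 1.3688; ρ = a/2 = 0.6844
P₀ = 0.187357
Lq = P₀·a^c·ρ / (c!·(1−ρ)²) = 0.187357·1.87369·0.6844/(2·0.09959)
= 1.20620

Final: 1.20620


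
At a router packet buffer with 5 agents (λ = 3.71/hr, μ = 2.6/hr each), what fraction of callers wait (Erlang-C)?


a = λ/μ = 1.4269; ρ = a/5 = 0.2854
P₀ = 0.239755 (from M/M/c formula)
C(c,a) = [a^c/(c!(1−ρ))]·P₀ = [5.91565/(120·0.7146)]·0.239755
= 0.06898·0.239755 = 0.016539

Final: 0.016539


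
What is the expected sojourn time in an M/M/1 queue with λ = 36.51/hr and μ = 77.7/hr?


W = 1/(μ−λ) = 1/(77.7 − 36.51) = 1/41.19 = 0.02428 hr

Final: 0.02428 hr


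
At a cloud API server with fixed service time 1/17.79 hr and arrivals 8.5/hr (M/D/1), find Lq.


ρ = 8.5/17.79 = 0.4778
M/D/1: Lq = ρ²/(2(1−ρ)) = 0.2283/(2·0.5222) = 0.21858

Final: 0.21858


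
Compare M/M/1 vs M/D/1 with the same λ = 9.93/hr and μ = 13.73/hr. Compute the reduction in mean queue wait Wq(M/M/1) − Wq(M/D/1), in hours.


ρ = 9.93/13.73 = 0.7232
Wq(M/M/1) = ρ/(μ−λ) = 0.7232/3.80 = 0.19032 hr
Wq(M/D/1) = ρ/(2(μ−λ)) = 0.09516 hr
Savings = 0.19032 − 0.09516 = 0.09516 hr

Final: 0.09516 hr


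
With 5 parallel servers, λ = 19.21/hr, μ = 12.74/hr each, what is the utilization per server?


ρ = λ/(cμ) = 19.21/(5·12.74) = 19.21/63.70 = 0.3016

Final: 0.3016


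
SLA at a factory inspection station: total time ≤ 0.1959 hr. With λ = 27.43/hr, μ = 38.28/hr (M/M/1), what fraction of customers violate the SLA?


W ~ Exponential(μ−λ) for M/M/1.
μ − λ = 38.28 − 27.43 = 10.8500
P(W > t) = e^{−(μ−λ)t} = e^{−2.1255} = 0.119371

Final: 0.119371


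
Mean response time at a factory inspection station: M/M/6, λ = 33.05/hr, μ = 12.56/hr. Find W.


a = 2.6314; ρ = 0.4386; P₀ = 0.071427
Lq = P₀·a^c·ρ/(c!(1−ρ)²) = 0.04582
Wq = Lq/λ = 0.04582/33.05 = 0.001386 hr
W = Wq + 1/μ = 0.001386 + 0.07962 = 0.08100 hr

Final: 0.08100 hr


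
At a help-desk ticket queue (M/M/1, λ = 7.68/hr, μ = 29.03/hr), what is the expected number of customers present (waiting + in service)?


ρ = λ/μ = 7.68/29.03 = 0.2646
L = ρ/(1−ρ) = 0.2646/(1 − 0.2646) = 0.2646/0.7354 = 0.3597

Final: 0.3597


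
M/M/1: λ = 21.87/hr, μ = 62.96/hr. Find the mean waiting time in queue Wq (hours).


ρ = 21.87/62.96 = 0.3474
Wq = ρ/(μ−λ) = 0.3474/(62.96 − 21.87) = 0.3474/41.09 = 0.008454 hr

Final: 0.008454 hr


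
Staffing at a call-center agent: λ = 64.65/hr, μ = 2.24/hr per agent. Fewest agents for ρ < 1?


Stability requires cμ > λ ⇔ c > λ/μ.
λ/μ = 64.65/2.24 = 28.8616
Minimum integer c = ⌊28.8616⌋ + 1 = 29
Check: 29·2.24 = 64.96 > 64.65, while 28·2.24 = 62.72 ≤ 64.65

Final: 29 servers


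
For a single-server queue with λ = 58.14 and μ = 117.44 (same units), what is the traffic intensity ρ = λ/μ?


ρ = λ/μ = 58.14/117.44 = 0.4951

Final: 0.4951


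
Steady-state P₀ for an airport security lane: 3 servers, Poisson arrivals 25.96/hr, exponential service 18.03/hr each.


a = λ/μ = 25.96/18.03 = 1.4398; ρ = a/c = 0.4799
Σ_{k=0}^{2} a^k/k! (terms k=0..2) = 1.00000 + 1.43982 + 1.03654 = 3.47637
Tail: a^3/(3!(1−ρ)) = 2.98488/(6·0.5201) = 0.95658
P₀ = 1/(3.47637 + 0.95658) = 1/4.43295 = 0.225583

Final: 0.225583


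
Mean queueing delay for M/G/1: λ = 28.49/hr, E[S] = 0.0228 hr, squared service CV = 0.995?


ρ = λ·E[S] = 28.49·0.0228 = 0.6496
E[S²] = E[S]²(1+C_s²) = 0.0228²·(1+0.995) = 0.001037
Wq = λ·E[S²]/(2(1−ρ)) = 28.49·0.001037/(2·0.3504) = 0.04216 hr

Final: 0.04216 hr


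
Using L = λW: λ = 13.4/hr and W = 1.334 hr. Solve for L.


L = λW = 13.4·1.334 = 17.8756

Final: 17.8756


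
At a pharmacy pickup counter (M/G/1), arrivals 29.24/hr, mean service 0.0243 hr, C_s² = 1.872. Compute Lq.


ρ = λ·E[S] = 29.24·0.0243 = 0.7105
Lq = ρ²(1+C_s²)/(2(1−ρ)) = 0.5049·(1+1.872)/(2·0.2895)
= 0.5049·2.8720/0.5789 = 2.50450

Final: 2.50450


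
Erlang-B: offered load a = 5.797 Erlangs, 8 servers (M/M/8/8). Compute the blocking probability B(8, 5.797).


B(c,a) = (a^c/c!) / Σ_{k=0}^{c} a^k/k!
a^8/8! = 31.630487
Σ terms (k=0..8): 1.00000 + 5.79700 + 16.80260 + 32.46823 + 47.05459 + 54.55509 + 52.70931 + 43.65084 + 31.63049 = 285.668141
B = 31.630487/285.668141 = 0.110725

Final: 0.110725


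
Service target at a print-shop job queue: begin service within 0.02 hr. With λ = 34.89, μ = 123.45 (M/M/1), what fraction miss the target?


ρ = 34.89/123.45 = 0.2826
P(Wq > t) = ρ·e^{−(μ−λ)t} = 0.2826·e^{−1.7712}
= 0.2826·0.170129 = 0.048083

Final: 0.048083


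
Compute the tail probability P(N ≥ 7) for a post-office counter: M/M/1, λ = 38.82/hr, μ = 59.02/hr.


ρ = 38.82/59.02 = 0.6577
P(N ≥ n) = ρ^n = 0.6577^7 = 0.053259

Final: 0.053259


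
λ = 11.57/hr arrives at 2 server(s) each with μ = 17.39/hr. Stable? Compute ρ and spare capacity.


Total capacity cμ = 2·17.39 = 34.78/hr
ρ = λ/(cμ) = 11.57/34.78 = 0.3327
Stable ⇔ ρ < 1: YES
Spare capacity = cμ − λ = 34.78 − 11.57 = 23.21/hr

Final: ρ = 0.3327; stable; margin = 23.21/hr


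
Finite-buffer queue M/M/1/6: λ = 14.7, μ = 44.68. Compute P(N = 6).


ρ = λ/μ = 14.7/44.68 = 0.3290
P_K = (1−ρ)ρ^K/(1−ρ^(K+1)) = (0.6710·0.001268)/(1 − 0.0004173)
= 0.0008510/0.999583 = 0.0008514

Final: 0.0008514


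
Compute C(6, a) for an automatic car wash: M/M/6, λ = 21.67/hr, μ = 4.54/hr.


a = λ/μ = 4.7731; ρ = a/6 = 0.7955
P₀ = 0.006334 (from M/M/c formula)
C(c,a) = [a^c/(c!(1−ρ))]·P₀ = [11825.46837/(720·0.2045)]·0.006334
= 80.32260·0.006334 = 0.508743

Final: 0.508743


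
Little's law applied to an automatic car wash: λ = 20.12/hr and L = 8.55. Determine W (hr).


W = L/λ = 8.55/20.12 = 0.4250 hr

Final: 0.4250 hr


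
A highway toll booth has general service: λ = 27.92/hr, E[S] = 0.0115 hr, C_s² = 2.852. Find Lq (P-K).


ρ = λ·E[S] = 27.92·0.0115 = 0.3211
Lq = ρ²(1+C_s²)/(2(1−ρ)) = 0.1031·(1+2.852)/(2·0.6789)
= 0.1031·3.8520/1.3578 = 0.29246

Final: 0.29246


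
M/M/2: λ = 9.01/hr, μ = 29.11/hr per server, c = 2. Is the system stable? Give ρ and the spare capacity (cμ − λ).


Total capacity cμ = 2·29.11 = 58.22/hr
ρ = λ/(cμ) = 9.01/58.22 = 0.1548
Stable ⇔ ρ < 1: YES
Spare capacity = cμ − λ = 58.22 − 9.01 = 49.21/hr

Final: ρ = 0.1548; stable; margin = 49.21/hr


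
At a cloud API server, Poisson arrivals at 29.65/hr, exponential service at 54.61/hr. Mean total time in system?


W = 1/(μ−λ) = 1/(54.61 − 29.65) = 1/24.96 = 0.04006 hr

Final: 0.04006 hr


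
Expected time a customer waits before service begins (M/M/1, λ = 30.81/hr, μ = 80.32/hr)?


ρ = 30.81/80.32 = 0.3836
Wq = ρ/(μ−λ) = 0.3836/(80.32 − 30.81) = 0.3836/49.51 = 0.007748 hr

Final: 0.007748 hr


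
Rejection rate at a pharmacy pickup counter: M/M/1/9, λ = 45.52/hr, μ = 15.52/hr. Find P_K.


ρ = λ/μ = 45.52/15.52 = 2.9330
P_K = (1−ρ)ρ^K/(1−ρ^(K+1)) = (-1.9330·16061.822722)/(1 − 47109.160457)
= -31047.337735/-47108.160457 = 0.659065

Final: 0.659065


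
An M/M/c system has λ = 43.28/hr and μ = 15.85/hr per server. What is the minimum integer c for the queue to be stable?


Stability requires cμ > λ ⇔ c > λ/μ.
λ/μ = 43.28/15.85 = 2.7306
Minimum integer c = ⌊2.7306⌋ + 1 = 3
Check: 3·15.85 = 47.55 > 43.28, while 2·15.85 = 31.70 ≤ 43.28

Final: 3 servers


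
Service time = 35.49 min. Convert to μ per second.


μ = 1/(service time) in consistent units.
1 second = 0.0166667 min, so μ = 0.0166667/35.49 = 0.0004696 per second

Final: 0.0004696 /sec


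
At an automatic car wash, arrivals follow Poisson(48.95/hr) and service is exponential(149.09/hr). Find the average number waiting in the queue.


ρ = 48.95/149.09 = 0.3283
Lq = ρ²/(1−ρ) = 0.1078/0.6717 = 0.1605

Final: 0.1605


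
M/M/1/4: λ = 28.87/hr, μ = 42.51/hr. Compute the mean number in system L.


ρ = 28.87/42.51 = 0.6791
L = ρ[1 − (K+1)ρ^K + Kρ^(K+1)] / [(1−ρ)(1−ρ^(K+1))]
Numerator: 0.6791·(1 − 5·0.212727 + 4·0.144470) = 0.349242
Denominator: (0.3209)·(0.855530) = 0.274510
L = 0.349242/0.274510 = 1.2722

Final: 1.2722


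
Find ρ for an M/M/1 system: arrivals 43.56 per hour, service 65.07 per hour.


ρ = λ/μ = 43.56/65.07 = 0.6694

Final: 0.6694


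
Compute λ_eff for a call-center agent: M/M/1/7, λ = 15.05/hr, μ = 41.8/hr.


ρ = 0.3600; P_K = (1−ρ)ρ^7/(1−ρ^8) = 0.0005021
λ_eff = λ(1 − P_K) = 15.05·(1 − 0.0005021) = 15.05·0.999498 = 15.0424 /hr

Final: 15.0424 /hr


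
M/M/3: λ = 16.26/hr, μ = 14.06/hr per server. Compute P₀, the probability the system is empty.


a = λ/μ = 16.26/14.06 = 1.1565; ρ = a/c = 0.3855
Σ_{k=0}^{2} a^k/k! (terms k=0..2) = 1.00000 + 1.15647 + 0.66871 = 2.82519
Tail: a^3/(3!(1−ρ)) = 1.54670/(6·0.6145) = 0.41949
P₀ = 1/(2.82519 + 0.41949) = 1/3.24468 = 0.308197

Final: 0.308197


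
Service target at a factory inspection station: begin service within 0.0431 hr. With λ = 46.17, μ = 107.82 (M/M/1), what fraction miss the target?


ρ = 46.17/107.82 = 0.4282
P(Wq > t) = ρ·e^{−(μ−λ)t} = 0.4282·e^{−2.6571}
= 0.4282·0.070150 = 0.030039

Final: 0.030039


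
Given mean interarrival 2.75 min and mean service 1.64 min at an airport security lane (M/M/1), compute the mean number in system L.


λ = 60/2.75 = 21.8182 /hr
μ = 60/1.64 = 36.5854 /hr
ρ = λ/μ = 21.8182/36.5854 = 0.5964
L = ρ/(1−ρ) = 0.5964/0.4036 = 1.4775

Final: 1.4775


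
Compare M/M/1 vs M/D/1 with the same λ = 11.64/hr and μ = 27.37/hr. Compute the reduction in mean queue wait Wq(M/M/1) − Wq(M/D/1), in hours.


ρ = 11.64/27.37 = 0.4253
Wq(M/M/1) = ρ/(μ−λ) = 0.4253/15.73 = 0.02704 hr
Wq(M/D/1) = ρ/(2(μ−λ)) = 0.01352 hr
Savings = 0.02704 − 0.01352 = 0.01352 hr

Final: 0.01352 hr


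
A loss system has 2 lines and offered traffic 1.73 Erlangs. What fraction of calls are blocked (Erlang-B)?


B(c,a) = (a^c/c!) / Σ_{k=0}^{c} a^k/k!
a^2/2! = 1.496450
Σ terms (k=0..2): 1.00000 + 1.73000 + 1.49645 = 4.226450
B = 1.496450/4.226450 = 0.354068

Final: 0.354068


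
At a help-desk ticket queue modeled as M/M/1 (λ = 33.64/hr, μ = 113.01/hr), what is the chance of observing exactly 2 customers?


ρ = 33.64/113.01 = 0.2977
P_n = (1−ρ)·ρ^n = (1 − 0.2977)·0.2977^2 = 0.7023·0.088609 = 0.062233

Final: 0.062233


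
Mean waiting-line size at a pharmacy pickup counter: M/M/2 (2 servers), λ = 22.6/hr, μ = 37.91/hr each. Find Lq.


a = λ/μ = 0.5961; ρ = a/2 = 0.2981
P₀ = 0.540744
Lq = P₀·a^c·ρ / (c!·(1−ρ)²) = 0.540744·0.35539·0.2981/(2·0.49270)
= 0.05813

Final: 0.05813


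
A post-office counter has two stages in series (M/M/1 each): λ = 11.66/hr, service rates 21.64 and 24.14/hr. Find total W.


Each node sees arrival rate λ = 11.66/hr (tandem ⇒ throughput preserved).
W₁ = 1/(μ₁−λ) = 1/(21.64−11.66) = 0.10020 hr
W₂ = 1/(μ₂−λ) = 1/(24.14−11.66) = 0.08013 hr
W_total = W₁ + W₂ = 0.10020 + 0.08013 = 0.18033 hr

Final: 0.18033 hr


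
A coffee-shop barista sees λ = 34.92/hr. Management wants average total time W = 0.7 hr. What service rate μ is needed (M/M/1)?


W = 1/(μ−λ) ⇒ μ − λ = 1/W = 1/0.7 = 1.4286
μ = λ + 1/W = 34.92 + 1.4286 = 36.3486 per hr

Final: 36.3486 /hr


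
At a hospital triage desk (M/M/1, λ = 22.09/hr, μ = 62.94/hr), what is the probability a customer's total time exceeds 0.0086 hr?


W ~ Exponential(μ−λ) for M/M/1.
μ − λ = 62.94 − 22.09 = 40.8500
P(W > t) = e^{−(μ−λ)t} = e^{−0.3513} = 0.703766

Final: 0.703766


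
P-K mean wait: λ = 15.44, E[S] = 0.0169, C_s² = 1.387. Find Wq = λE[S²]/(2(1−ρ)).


ρ = λ·E[S] = 15.44·0.0169 = 0.2609
E[S²] = E[S]²(1+C_s²) = 0.0169²·(1+1.387) = 0.0006818
Wq = λ·E[S²]/(2(1−ρ)) = 15.44·0.0006818/(2·0.7391) = 0.007121 hr

Final: 0.007121 hr


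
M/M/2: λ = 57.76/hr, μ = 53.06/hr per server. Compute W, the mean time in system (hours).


a = 1.0886; ρ = 0.5443; P₀ = 0.295094
Lq = P₀·a^c·ρ/(c!(1−ρ)²) = 0.45825
Wq = Lq/λ = 0.45825/57.76 = 0.007934 hr
W = Wq + 1/μ = 0.007934 + 0.01885 = 0.02678 hr

Final: 0.02678 hr


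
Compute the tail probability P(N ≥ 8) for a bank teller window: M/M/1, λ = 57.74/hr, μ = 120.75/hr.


ρ = 57.74/120.75 = 0.4782
P(N ≥ n) = ρ^n = 0.4782^8 = 0.002733

Final: 0.002733


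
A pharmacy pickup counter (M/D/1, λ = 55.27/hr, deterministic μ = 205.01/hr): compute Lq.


ρ = 55.27/205.01 = 0.2696
M/D/1: Lq = ρ²/(2(1−ρ)) = 0.07268/(2·0.7304) = 0.04975

Final: 0.04975


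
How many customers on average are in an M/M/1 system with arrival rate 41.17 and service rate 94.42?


ρ = λ/μ = 41.17/94.42 = 0.4360
L = ρ/(1−ρ) = 0.4360/(1 − 0.4360) = 0.4360/0.5640 = 0.7731

Final: 0.7731


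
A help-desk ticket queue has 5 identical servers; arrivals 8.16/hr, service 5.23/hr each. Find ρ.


ρ = λ/(cμ) = 8.16/(5·5.23) = 8.16/26.15 = 0.3120

Final: 0.3120


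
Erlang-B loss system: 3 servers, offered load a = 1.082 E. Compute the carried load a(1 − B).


B(3,1.082) = 0.073344 (Erlang-B)
Carried load = a(1 − B) = 1.082·(1 − 0.073344) = 1.082·0.926656 = 1.0026 E

Final: 1.0026 Erlangs


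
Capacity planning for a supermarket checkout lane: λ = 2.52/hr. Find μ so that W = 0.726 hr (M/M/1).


W = 1/(μ−λ) ⇒ μ − λ = 1/W = 1/0.726 = 1.3774
μ = λ + 1/W = 2.52 + 1.3774 = 3.8974 per hr

Final: 3.8974 /hr


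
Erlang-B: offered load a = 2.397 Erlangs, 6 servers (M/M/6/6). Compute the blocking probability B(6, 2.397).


B(c,a) = (a^c/c!) / Σ_{k=0}^{c} a^k/k!
a^6/6! = 0.263436
Σ terms (k=0..6): 1.00000 + 2.39700 + 2.87280 + 2.29537 + 1.37550 + 0.65942 + 0.26344 = 10.863528
B = 0.263436/10.863528 = 0.024250

Final: 0.024250


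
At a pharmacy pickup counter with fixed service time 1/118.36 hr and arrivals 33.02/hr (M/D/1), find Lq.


ρ = 33.02/118.36 = 0.2790
M/D/1: Lq = ρ²/(2(1−ρ)) = 0.07783/(2·0.7210) = 0.05397

Final: 0.05397


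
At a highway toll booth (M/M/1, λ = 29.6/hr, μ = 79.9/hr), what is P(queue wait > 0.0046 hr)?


ρ = 29.6/79.9 = 0.3705
P(Wq > t) = ρ·e^{−(μ−λ)t} = 0.3705·e^{−0.2314}
= 0.3705·0.793438 = 0.293939

Final: 0.293939


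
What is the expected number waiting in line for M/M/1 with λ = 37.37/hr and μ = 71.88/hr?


ρ = 37.37/71.88 = 0.5199
Lq = ρ²/(1−ρ) = 0.2703/0.4801 = 0.5630

Final: 0.5630


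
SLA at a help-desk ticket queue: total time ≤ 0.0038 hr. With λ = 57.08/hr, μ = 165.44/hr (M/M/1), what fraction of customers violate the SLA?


W ~ Exponential(μ−λ) for M/M/1.
μ − λ = 165.44 − 57.08 = 108.3600
P(W > t) = e^{−(μ−λ)t} = e^{−0.4118} = 0.662478

Final: 0.662478


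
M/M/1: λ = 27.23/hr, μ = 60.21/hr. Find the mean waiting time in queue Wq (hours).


ρ = 27.23/60.21 = 0.4523
Wq = ρ/(μ−λ) = 0.4523/(60.21 − 27.23) = 0.4523/32.98 = 0.01371 hr

Final: 0.01371 hr


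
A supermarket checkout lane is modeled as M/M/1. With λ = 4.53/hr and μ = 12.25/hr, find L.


ρ = λ/μ = 4.53/12.25 = 0.3698
L = ρ/(1−ρ) = 0.3698/(1 − 0.3698) = 0.3698/0.6302 = 0.5868

Final: 0.5868


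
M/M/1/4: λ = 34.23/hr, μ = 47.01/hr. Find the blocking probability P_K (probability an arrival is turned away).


ρ = λ/μ = 34.23/47.01 = 0.7281
P_K = (1−ρ)ρ^K/(1−ρ^(K+1)) = (0.2719·0.281104)/(1 − 0.204684)
= 0.076420/0.795316 = 0.096088

Final: 0.096088


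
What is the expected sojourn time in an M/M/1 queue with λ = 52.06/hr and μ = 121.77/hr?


W = 1/(μ−λ) = 1/(121.77 − 52.06) = 1/69.71 = 0.01435 hr

Final: 0.01435 hr


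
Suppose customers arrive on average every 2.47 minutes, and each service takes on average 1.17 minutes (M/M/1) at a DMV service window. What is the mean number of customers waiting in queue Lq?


λ = 60/2.47 = 24.2915 /hr
μ = 60/1.17 = 51.2821 /hr
ρ = λ/μ = 24.2915/51.2821 = 0.4737
Lq = ρ²/(1−ρ) = 0.2244/0.5263 = 0.4263

Final: 0.4263


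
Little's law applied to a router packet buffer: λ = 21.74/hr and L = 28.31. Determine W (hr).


W = L/λ = 28.31/21.74 = 1.3022 hr

Final: 1.3022 hr


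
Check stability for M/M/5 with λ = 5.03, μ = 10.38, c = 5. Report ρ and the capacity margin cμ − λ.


Total capacity cμ = 5·10.38 = 51.90/hr
ρ = λ/(cμ) = 5.03/51.90 = 0.09692
Stable ⇔ ρ < 1: YES
Spare capacity = cμ − λ = 51.90 − 5.03 = 46.87/hr

Final: ρ = 0.09692; stable; margin = 46.87/hr


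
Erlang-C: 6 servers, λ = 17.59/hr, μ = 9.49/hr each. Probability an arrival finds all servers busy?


a = λ/μ = 1.8535; ρ = a/6 = 0.3089
P₀ = 0.156537 (from M/M/c formula)
C(c,a) = [a^c/(c!(1−ρ))]·P₀ = [40.55064/(720·0.6911)]·0.156537
= 0.08150·0.156537 = 0.012757

Final: 0.012757


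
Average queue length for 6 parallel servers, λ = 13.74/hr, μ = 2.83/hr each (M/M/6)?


a = λ/μ = 4.8551; ρ = a/6 = 0.8092
P₀ = 0.005628
Lq = P₀·a^c·ρ / (c!·(1−ρ)²) = 0.005628·13097.90340·0.8092/(720·0.03641)
= 2.27536

Final: 2.27536


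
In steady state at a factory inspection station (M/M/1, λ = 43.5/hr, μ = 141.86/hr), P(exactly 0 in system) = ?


ρ = 43.5/141.86 = 0.3066
P_n = (1−ρ)·ρ^n = (1 − 0.3066)·0.3066^0 = 0.6934·1.000000 = 0.693360

Final: 0.693360


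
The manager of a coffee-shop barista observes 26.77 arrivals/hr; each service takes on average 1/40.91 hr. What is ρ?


ρ = λ/μ = 26.77/40.91 = 0.6544

Final: 0.6544


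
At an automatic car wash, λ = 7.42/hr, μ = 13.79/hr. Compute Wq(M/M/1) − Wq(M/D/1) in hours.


ρ = 7.42/13.79 = 0.5381
Wq(M/M/1) = ρ/(μ−λ) = 0.5381/6.37 = 0.08447 hr
Wq(M/D/1) = ρ/(2(μ−λ)) = 0.04223 hr
Savings = 0.08447 − 0.04223 = 0.04223 hr

Final: 0.04223 hr


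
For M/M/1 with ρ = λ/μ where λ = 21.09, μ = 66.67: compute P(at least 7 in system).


ρ = 21.09/66.67 = 0.3163
P(N ≥ n) = ρ^n = 0.3163^7 = 0.0003170

Final: 0.0003170


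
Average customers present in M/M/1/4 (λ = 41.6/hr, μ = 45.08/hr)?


ρ = 41.6/45.08 = 0.9228
L = ρ[1 − (K+1)ρ^K + Kρ^(K+1)] / [(1−ρ)(1−ρ^(K+1))]
Numerator: 0.9228·(1 − 5·0.725166 + 4·0.669186) = 0.046983
Denominator: (0.07720)·(0.330814) = 0.025538
L = 0.046983/0.025538 = 1.8398

Final: 1.8398


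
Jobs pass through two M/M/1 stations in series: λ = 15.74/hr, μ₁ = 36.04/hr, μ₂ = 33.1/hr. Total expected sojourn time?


Each node sees arrival rate λ = 15.74/hr (tandem ⇒ throughput preserved).
W₁ = 1/(μ₁−λ) = 1/(36.04−15.74) = 0.04926 hr
W₂ = 1/(μ₂−λ) = 1/(33.1−15.74) = 0.05760 hr
W_total = W₁ + W₂ = 0.04926 + 0.05760 = 0.10686 hr

Final: 0.10686 hr


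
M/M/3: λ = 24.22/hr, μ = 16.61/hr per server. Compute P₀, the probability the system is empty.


a = λ/μ = 24.22/16.61 = 1.4582; ρ = a/c = 0.4861
Σ_{k=0}^{2} a^k/k! (terms k=0..2) = 1.00000 + 1.45816 + 1.06311 = 3.52127
Tail: a^3/(3!(1−ρ)) = 3.10037/(6·0.5139) = 1.00541
P₀ = 1/(3.52127 + 1.00541) = 1/4.52668 = 0.220912

Final: 0.220912


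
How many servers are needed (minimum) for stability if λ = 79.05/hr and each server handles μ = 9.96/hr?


Stability requires cμ > λ ⇔ c > λ/μ.
λ/μ = 79.05/9.96 = 7.9367
Minimum integer c = ⌊7.9367⌋ + 1 = 8
Check: 8·9.96 = 79.68 > 79.05, while 7·9.96 = 69.72 ≤ 79.05

Final: 8 servers


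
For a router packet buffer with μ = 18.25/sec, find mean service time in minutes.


Mean service time = 1/μ = 1/18.25 second = 0.05479 second
In minutes: 0.05479 × 0.0166667 = 0.0009132 min

Final: 0.0009132 min


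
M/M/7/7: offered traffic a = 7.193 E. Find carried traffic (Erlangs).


B(7,7.193) = 0.260735 (Erlang-B)
Carried load = a(1 − B) = 7.193·(1 − 0.260735) = 7.193·0.739265 = 5.3175 E

Final: 5.3175 Erlangs


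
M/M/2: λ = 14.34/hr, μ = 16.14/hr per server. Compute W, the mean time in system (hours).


a = 0.8885; ρ = 0.4442; P₀ = 0.384813
Lq = P₀·a^c·ρ/(c!(1−ρ)²) = 0.21845
Wq = Lq/λ = 0.21845/14.34 = 0.01523 hr
W = Wq + 1/μ = 0.01523 + 0.06196 = 0.07719 hr

Final: 0.07719 hr


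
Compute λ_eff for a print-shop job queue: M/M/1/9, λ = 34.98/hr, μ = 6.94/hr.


ρ = 5.0403; P_K = (1−ρ)ρ^9/(1−ρ^10) = 0.801601
λ_eff = λ(1 − P_K) = 34.98·(1 − 0.801601) = 34.98·0.198399 = 6.9400 /hr

Final: 6.9400 /hr


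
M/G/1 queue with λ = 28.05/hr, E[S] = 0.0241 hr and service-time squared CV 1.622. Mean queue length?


ρ = λ·E[S] = 28.05·0.0241 = 0.6760
Lq = ρ²(1+C_s²)/(2(1−ρ)) = 0.4570·(1+1.622)/(2·0.3240)
= 0.4570·2.6220/0.6480 = 1.84912

Final: 1.84912


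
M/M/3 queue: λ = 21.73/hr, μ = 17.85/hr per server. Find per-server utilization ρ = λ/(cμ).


ρ = λ/(cμ) = 21.73/(3·17.85) = 21.73/53.55 = 0.4058

Final: 0.4058


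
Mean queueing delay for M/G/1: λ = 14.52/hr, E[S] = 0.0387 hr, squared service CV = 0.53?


ρ = λ·E[S] = 14.52·0.0387 = 0.5619
E[S²] = E[S]²(1+C_s²) = 0.0387²·(1+0.53) = 0.002291
Wq = λ·E[S²]/(2(1−ρ)) = 14.52·0.002291/(2·0.4381) = 0.03798 hr

Final: 0.03798 hr


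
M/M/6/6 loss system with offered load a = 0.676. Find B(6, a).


B(c,a) = (a^c/c!) / Σ_{k=0}^{c} a^k/k!
a^6/6! = 0.0001325
Σ terms (k=0..6): 1.00000 + 0.67600 + 0.22849 + 0.05149 + 0.008701 + 0.001176 + 0.0001325 = 1.965984
B = 0.0001325/1.965984 = 0.00006742

Final: 0.00006742


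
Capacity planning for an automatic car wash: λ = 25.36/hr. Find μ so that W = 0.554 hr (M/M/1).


W = 1/(μ−λ) ⇒ μ − λ = 1/W = 1/0.554 = 1.8051
μ = λ + 1/W = 25.36 + 1.8051 = 27.1651 per hr

Final: 27.1651 /hr


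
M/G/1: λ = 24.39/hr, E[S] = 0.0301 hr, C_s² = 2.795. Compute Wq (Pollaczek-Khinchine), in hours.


ρ = λ·E[S] = 24.39·0.0301 = 0.7341
E[S²] = E[S]²(1+C_s²) = 0.0301²·(1+2.795) = 0.003438
Wq = λ·E[S²]/(2(1−ρ)) = 24.39·0.003438/(2·0.2659) = 0.15771 hr

Final: 0.15771 hr


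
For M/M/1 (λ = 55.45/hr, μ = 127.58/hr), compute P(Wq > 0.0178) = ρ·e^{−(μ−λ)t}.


ρ = 55.45/127.58 = 0.4346
P(Wq > t) = ρ·e^{−(μ−λ)t} = 0.4346·e^{−1.2839}
= 0.4346·0.276951 = 0.120371

Final: 0.120371


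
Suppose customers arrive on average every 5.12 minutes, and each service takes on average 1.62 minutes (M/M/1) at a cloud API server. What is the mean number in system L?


λ = 60/5.12 = 11.7188 /hr
μ = 60/1.62 = 37.0370 /hr
ρ = λ/μ = 11.7188/37.0370 = 0.3164
L = ρ/(1−ρ) = 0.3164/0.6836 = 0.4629

Final: 0.4629


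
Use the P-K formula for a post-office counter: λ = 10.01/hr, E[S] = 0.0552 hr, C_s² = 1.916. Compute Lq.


ρ = λ·E[S] = 10.01·0.0552 = 0.5526
Lq = ρ²(1+C_s²)/(2(1−ρ)) = 0.3053·(1+1.916)/(2·0.4474)
= 0.3053·2.9160/0.8949 = 0.99486

Final: 0.99486


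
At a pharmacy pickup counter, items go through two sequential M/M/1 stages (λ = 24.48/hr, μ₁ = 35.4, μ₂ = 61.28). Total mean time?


Each node sees arrival rate λ = 24.48/hr (tandem ⇒ throughput preserved).
W₁ = 1/(μ₁−λ) = 1/(35.4−24.48) = 0.09158 hr
W₂ = 1/(μ₂−λ) = 1/(61.28−24.48) = 0.02717 hr
W_total = W₁ + W₂ = 0.09158 + 0.02717 = 0.11875 hr

Final: 0.11875 hr


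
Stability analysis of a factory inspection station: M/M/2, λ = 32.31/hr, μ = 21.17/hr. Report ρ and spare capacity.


Total capacity cμ = 2·21.17 = 42.34/hr
ρ = λ/(cμ) = 32.31/42.34 = 0.7631
Stable ⇔ ρ < 1: YES
Spare capacity = cμ − λ = 42.34 − 32.31 = 10.03/hr

Final: ρ = 0.7631; stable; margin = 10.03/hr


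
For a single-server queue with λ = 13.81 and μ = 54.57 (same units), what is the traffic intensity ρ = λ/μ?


ρ = λ/μ = 13.81/54.57 = 0.2531

Final: 0.2531


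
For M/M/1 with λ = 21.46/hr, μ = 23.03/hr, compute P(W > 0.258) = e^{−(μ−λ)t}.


W ~ Exponential(μ−λ) for M/M/1.
μ − λ = 23.03 − 21.46 = 1.5700
P(W > t) = e^{−(μ−λ)t} = e^{−0.4051} = 0.666937

Final: 0.666937


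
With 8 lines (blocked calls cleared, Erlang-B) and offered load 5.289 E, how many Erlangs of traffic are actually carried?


B(8,5.289) = 0.084096 (Erlang-B)
Carried load = a(1 − B) = 5.289·(1 − 0.084096) = 5.289·0.915904 = 4.8442 E

Final: 4.8442 Erlangs


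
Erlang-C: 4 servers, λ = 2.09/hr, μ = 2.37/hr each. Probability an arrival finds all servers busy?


a = λ/μ = 0.8819; ρ = a/4 = 0.2205
P₀ = 0.413682 (from M/M/c formula)
C(c,a) = [a^c/(c!(1−ρ))]·P₀ = [0.60477/(24·0.7795)]·0.413682
= 0.03233·0.413682 = 0.013372

Final: 0.013372


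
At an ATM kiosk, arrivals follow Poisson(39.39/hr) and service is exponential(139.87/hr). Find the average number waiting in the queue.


ρ = 39.39/139.87 = 0.2816
Lq = ρ²/(1−ρ) = 0.07931/0.7184 = 0.1104

Final: 0.1104


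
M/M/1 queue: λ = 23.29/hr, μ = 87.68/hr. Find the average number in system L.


ρ = λ/μ = 23.29/87.68 = 0.2656
L = ρ/(1−ρ) = 0.2656/(1 − 0.2656) = 0.2656/0.7344 = 0.3617

Final: 0.3617


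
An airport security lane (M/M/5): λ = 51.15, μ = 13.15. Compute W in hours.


a = 3.8897; ρ = 0.7779; P₀ = 0.015333
Lq = P₀·a^c·ρ/(c!(1−ρ)²) = 1.79509
Wq = Lq/λ = 1.79509/51.15 = 0.03509 hr
W = Wq + 1/μ = 0.03509 + 0.07605 = 0.11114 hr

Final: 0.11114 hr


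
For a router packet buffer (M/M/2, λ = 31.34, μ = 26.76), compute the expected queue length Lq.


a = λ/μ = 1.1712; ρ = a/2 = 0.5856
P₀ = 0.261372
Lq = P₀·a^c·ρ / (c!·(1−ρ)²) = 0.261372·1.37159·0.5856/(2·0.17175)
= 0.61115

Final: 0.61115


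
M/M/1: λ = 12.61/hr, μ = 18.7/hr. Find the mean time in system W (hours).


W = 1/(μ−λ) = 1/(18.7 − 12.61) = 1/6.09 = 0.1642 hr

Final: 0.1642 hr


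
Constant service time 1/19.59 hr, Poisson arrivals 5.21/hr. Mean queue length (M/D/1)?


ρ = 5.21/19.59 = 0.2660
M/D/1: Lq = ρ²/(2(1−ρ)) = 0.07073/(2·0.7340) = 0.04818

Final: 0.04818


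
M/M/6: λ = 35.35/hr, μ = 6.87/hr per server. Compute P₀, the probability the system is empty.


a = λ/μ = 35.35/6.87 = 5.1456; ρ = a/c = 0.8576
Σ_{k=0}^{5} a^k/k! (terms k=0..5) = 1.00000 + 5.14556 + 13.23840 + 22.70632 + 29.20919 + 30.05953 = 101.35899
Tail: a^6/(6!(1−ρ)) = 18560.77416/(720·0.1424) = 181.02288
P₀ = 1/(101.35899 + 181.02288) = 1/282.38188 = 0.003541

Final: 0.003541


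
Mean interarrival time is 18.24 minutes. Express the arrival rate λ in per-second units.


λ = 1/(interarrival time) in consistent units.
1 second = 0.0166667 min, so λ = 0.0166667/18.24 = 0.0009137 per second

Final: 0.0009137 /sec


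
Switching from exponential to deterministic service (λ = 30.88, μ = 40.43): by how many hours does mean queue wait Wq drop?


ρ = 30.88/40.43 = 0.7638
Wq(M/M/1) = ρ/(μ−λ) = 0.7638/9.55 = 0.07998 hr
Wq(M/D/1) = ρ/(2(μ−λ)) = 0.03999 hr
Savings = 0.07998 − 0.03999 = 0.03999 hr

Final: 0.03999 hr


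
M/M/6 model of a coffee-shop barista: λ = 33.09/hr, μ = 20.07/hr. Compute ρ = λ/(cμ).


ρ = λ/(cμ) = 33.09/(6·20.07) = 33.09/120.42 = 0.2748

Final: 0.2748


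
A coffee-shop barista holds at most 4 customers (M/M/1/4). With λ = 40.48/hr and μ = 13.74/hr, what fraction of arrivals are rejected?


ρ = λ/μ = 40.48/13.74 = 2.9461
P_K = (1−ρ)ρ^K/(1−ρ^(K+1)) = (-1.9461·75.338173)/(1 − 221.957005)
= -146.618832/-220.957005 = 0.663563

Final: 0.663563


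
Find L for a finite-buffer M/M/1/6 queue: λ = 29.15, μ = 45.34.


ρ = 29.15/45.34 = 0.6429
L = ρ[1 − (K+1)ρ^K + Kρ^(K+1)] / [(1−ρ)(1−ρ^(K+1))]
Numerator: 0.6429·(1 − 7·0.070622 + 6·0.045405) = 0.500237
Denominator: (0.3571)·(0.954595) = 0.340867
L = 0.500237/0.340867 = 1.4675

Final: 1.4675


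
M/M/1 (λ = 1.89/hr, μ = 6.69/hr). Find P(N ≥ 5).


ρ = 1.89/6.69 = 0.2825
P(N ≥ n) = ρ^n = 0.2825^5 = 0.001800

Final: 0.001800


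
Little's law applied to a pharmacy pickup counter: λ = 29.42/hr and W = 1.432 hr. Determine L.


L = λW = 29.42·1.432 = 42.1294

Final: 42.1294


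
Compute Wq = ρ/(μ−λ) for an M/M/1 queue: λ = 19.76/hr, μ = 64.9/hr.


ρ = 19.76/64.9 = 0.3045
Wq = ρ/(μ−λ) = 0.3045/(64.9 − 19.76) = 0.3045/45.14 = 0.006745 hr

Final: 0.006745 hr


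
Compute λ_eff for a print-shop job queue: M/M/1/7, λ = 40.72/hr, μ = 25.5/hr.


ρ = 1.5969; P_K = (1−ρ)ρ^7/(1−ρ^8) = 0.382827
λ_eff = λ(1 − P_K) = 40.72·(1 − 0.382827) = 40.72·0.617173 = 25.1313 /hr

Final: 25.1313 /hr


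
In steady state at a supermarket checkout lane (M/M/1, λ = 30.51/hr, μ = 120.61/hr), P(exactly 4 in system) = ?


ρ = 30.51/120.61 = 0.2530
P_n = (1−ρ)·ρ^n = (1 − 0.2530)·0.2530^4 = 0.7470·0.004095 = 0.003059

Final: 0.003059


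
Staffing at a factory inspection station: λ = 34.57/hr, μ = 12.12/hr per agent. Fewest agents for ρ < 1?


Stability requires cμ > λ ⇔ c > λ/μ.
λ/μ = 34.57/12.12 = 2.8523
Minimum integer c = ⌊2.8523⌋ + 1 = 3
Check: 3·12.12 = 36.36 > 34.57, while 2·12.12 = 24.24 ≤ 34.57

Final: 3 servers


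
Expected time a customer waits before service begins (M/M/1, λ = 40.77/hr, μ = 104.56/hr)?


ρ = 40.77/104.56 = 0.3899
Wq = ρ/(μ−λ) = 0.3899/(104.56 − 40.77) = 0.3899/63.79 = 0.006113 hr

Final: 0.006113 hr


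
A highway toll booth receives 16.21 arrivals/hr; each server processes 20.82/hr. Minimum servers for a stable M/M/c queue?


Stability requires cμ > λ ⇔ c > λ/μ.
λ/μ = 16.21/20.82 = 0.7786
Minimum integer c = ⌊0.7786⌋ + 1 = 1
Check: 1·20.82 = 20.82 > 16.21, while 0·20.82 = 0.00 ≤ 16.21

Final: 1 servers


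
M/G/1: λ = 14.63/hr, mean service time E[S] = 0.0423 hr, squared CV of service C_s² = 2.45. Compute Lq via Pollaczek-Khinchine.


ρ = λ·E[S] = 14.63·0.0423 = 0.6188
Lq = ρ²(1+C_s²)/(2(1−ρ)) = 0.3830·(1+2.45)/(2·0.3812)
= 0.3830·3.4500/0.7623 = 1.73325

Final: 1.73325
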